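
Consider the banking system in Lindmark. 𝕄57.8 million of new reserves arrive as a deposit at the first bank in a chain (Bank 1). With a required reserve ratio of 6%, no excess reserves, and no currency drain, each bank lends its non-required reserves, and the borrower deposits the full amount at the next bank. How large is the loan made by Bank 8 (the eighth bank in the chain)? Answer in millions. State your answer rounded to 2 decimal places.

Each bank lends a fraction (1 − rr) = 0.9400 of the deposit it receives, so Bank 8 receives 57.8·0.9400^7 and lends 57.8·0.9400^8 ≈ 35.2331 million.

𝕄35.23 million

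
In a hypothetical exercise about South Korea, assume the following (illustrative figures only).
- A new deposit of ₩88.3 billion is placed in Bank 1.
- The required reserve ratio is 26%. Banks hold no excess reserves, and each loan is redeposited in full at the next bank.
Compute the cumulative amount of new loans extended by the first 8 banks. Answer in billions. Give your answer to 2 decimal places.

Bank i lends (1 − rr)^i of the original deposit: Bank 1 lends 88.3·0.7400 = 65.3420, Bank 2 lends 88.3·0.7400² ≈ 48.3531, and so on.
Summing a geometric series: total = 88.3·[0.7400·(1 − 0.7400^8) / (1 − 0.7400)] ≈ 228.7172 billion.

₩228.72 billion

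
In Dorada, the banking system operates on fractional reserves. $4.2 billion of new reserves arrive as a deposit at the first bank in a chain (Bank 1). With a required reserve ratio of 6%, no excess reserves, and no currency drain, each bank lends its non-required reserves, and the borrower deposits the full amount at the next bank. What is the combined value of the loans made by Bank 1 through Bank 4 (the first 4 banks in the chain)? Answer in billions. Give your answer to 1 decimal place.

Bank i lends (1 − rr)^i of the original deposit: Bank 1 lends 4.2·0.9400 = 3.9480, Bank 2 lends 4.2·0.9400² ≈ 3.7111, and so on.
Summing a geometric series: total = 4.2·[0.9400·(1 − 0.9400^4) / (1 − 0.9400)] ≈ 14.4267 billion.

$14.4 billion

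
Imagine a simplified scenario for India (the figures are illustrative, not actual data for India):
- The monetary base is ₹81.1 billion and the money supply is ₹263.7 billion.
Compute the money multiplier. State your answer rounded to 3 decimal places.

The money multiplier is m = M / MB = 263.7 / 81.1 ≈ 3.25154.

3.252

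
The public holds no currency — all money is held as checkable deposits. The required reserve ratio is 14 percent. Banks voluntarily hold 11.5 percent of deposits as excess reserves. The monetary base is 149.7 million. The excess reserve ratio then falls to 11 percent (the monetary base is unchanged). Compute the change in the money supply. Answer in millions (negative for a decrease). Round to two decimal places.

11.74 million

Initially m₁ = 1 / (0.14 + 0.115) ≈ 3.921569, so M₁ = 3.921569 × 149.7 ≈ 587.0589 million.
After the change m₂ = 1 / (0.14 + 0.11) = 4, so M₂ = 4 × 149.7 = 598.8 million.
ΔM = M₂ − M₁ = 598.8 − 587.0589 = 11.7411 million.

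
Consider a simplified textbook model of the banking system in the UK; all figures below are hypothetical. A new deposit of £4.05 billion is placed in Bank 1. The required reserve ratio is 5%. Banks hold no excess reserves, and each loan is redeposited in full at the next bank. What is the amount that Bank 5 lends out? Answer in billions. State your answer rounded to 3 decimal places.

Each bank lends a fraction (1 − rr) = 0.9500 of the deposit it receives, so Bank 5 receives 4.05·0.9500^4 and lends 4.05·0.9500^5 ≈ 3.1338 billion.

£3.134 billion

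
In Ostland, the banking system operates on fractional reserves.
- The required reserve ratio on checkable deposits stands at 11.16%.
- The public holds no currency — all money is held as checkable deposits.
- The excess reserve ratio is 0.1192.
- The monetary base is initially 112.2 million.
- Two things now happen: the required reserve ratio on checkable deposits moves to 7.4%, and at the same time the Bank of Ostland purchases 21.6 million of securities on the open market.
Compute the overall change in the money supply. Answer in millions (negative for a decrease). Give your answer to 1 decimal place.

206.4 million

Before: m₁ = 1 / (0.1116 + 0.1192) ≈ 4.33276, MB₁ = 112.2, so M₁ = 4.33276 × 112.2 ≈ 486.1357 million.
After: m₂ = 1 / (0.074 + 0.1192) ≈ 5.17598, MB₂ = 112.2 + 21.6 = 133.8, so M₂ = 5.17598 × 133.8 ≈ 692.5461 million.
ΔM = M₂ − M₁ = 692.5461 − 486.1357 = 206.4104 million.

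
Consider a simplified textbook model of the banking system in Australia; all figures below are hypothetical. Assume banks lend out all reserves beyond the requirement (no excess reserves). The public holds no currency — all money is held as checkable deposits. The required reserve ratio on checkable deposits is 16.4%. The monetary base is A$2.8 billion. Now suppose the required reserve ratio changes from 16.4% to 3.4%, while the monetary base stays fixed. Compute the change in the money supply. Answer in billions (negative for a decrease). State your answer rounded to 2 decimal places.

A$65.28 billion

Initially m₁ = 1 / (0.164) ≈ 6.0976, so M₁ = 6.0976 × 2.8 ≈ 17.0733 billion.
After the change m₂ = 1 / (0.034) ≈ 29.4118, so M₂ = 29.4118 × 2.8 ≈ 82.353 billion.
ΔM = M₂ − M₁ = 82.353 − 17.0733 = 65.2797 billion.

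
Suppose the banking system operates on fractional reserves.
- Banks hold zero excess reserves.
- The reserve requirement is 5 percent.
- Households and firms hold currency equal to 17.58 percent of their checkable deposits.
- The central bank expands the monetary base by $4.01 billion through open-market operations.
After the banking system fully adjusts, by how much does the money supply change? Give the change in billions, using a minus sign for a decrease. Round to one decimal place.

The money multiplier is m = (1 + c) / (rr + c) = (1 + 0.1758) / (0.05 + 0.1758) ≈ 5.2073.
The purchase adds 4.01 billion of base, so ΔM = m × ΔMB = 5.2073 × (+4.01) ≈ 20.8813 billion.

$20.9 billion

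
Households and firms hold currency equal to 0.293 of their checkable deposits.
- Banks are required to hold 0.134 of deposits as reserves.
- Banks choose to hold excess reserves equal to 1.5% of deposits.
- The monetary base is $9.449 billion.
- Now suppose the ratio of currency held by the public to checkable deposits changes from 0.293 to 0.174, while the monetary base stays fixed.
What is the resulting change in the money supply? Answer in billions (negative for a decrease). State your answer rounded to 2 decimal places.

Initially m₁ = (1 + 0.293) / (0.134 + 0.015 + 0.293) ≈ 2.9253, so M₁ = 2.9253 × 9.449 ≈ 27.6412 billion.
After the change m₂ = (1 + 0.174) / (0.134 + 0.015 + 0.174) ≈ 3.6347, so M₂ = 3.6347 × 9.449 ≈ 34.3443 billion.
ΔM = M₂ − M₁ = 34.3443 − 27.6412 = 6.7031 billion.

$6.70 billion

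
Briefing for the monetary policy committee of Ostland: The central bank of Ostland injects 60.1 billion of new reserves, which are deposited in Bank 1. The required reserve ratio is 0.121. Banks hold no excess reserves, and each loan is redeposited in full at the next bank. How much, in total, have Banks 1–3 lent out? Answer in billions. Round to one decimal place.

Bank i lends (1 − rr)^i of the original deposit: Bank 1 lends 60.1·0.8790 = 52.8279, Bank 2 lends 60.1·0.8790² ≈ 46.4357, and so on.
Summing a geometric series: total = 60.1·[0.8790·(1 − 0.8790^3) / (1 − 0.8790)] ≈ 140.0806 billion.

140.1 billion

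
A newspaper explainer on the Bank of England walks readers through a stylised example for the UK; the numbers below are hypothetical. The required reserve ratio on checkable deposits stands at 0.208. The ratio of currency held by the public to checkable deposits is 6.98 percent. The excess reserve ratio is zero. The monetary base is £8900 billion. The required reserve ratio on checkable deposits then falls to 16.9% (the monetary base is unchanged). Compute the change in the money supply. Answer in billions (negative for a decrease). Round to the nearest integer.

£5597 billion

Initially m₁ = (1 + 0.0698) / (0.208 + 0.0698) ≈ 3.85097, so M₁ = 3.85097 × 8900 = 34273.633 billion.
After the change m₂ = (1 + 0.0698) / (0.169 + 0.0698) ≈ 4.47990, so M₂ = 4.47990 × 8900 = 39871.11 billion.
ΔM = M₂ − M₁ = 39871.11 − 34273.633 = 5597.477 billion.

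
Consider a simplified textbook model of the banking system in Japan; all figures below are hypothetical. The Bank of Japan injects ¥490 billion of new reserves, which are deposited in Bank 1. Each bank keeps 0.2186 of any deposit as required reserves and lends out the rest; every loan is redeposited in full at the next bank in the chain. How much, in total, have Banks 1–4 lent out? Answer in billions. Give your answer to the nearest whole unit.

¥1099 billion

Bank i lends (1 − rr)^i of the original deposit: Bank 1 lends 490·0.7814 = 382.8860, Bank 2 lends 490·0.7814² ≈ 299.1871, and so on.
Summing a geometric series: total = 490·[0.7814·(1 − 0.7814^4) / (1 − 0.7814)] ≈ 1098.5374 billion.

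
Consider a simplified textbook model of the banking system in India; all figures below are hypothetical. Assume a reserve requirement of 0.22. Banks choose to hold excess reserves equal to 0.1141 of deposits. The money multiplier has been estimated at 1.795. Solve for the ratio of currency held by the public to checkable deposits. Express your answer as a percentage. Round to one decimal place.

Using m = 1.795. From m = (1 + c)/(c + rr + e), rearranging gives 1 + c = m·(c + rr + e), so c·(1 − m) = m·(rr + e) − 1.
Hence c = [m·(rr + e) − 1]/(1 − m) = [1.795 × (0.22 + 0.1141) − 1] / (1 − 1.795) ≈ 0.503510.

50.4%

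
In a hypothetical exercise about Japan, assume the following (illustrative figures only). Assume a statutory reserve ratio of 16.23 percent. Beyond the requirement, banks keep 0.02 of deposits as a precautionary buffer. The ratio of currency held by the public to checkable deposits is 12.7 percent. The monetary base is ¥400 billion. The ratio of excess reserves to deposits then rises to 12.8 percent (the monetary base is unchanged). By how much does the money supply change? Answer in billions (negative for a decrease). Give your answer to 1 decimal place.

-377.2 billion

Initially m₁ = (1 + 0.127) / (0.1623 + 0.02 + 0.127) ≈ 3.64371, so M₁ = 3.64371 × 400 = 1457.484 billion.
After the change m₂ = (1 + 0.127) / (0.1623 + 0.128 + 0.127) ≈ 2.70069, so M₂ = 2.70069 × 400 = 1080.276 billion.
ΔM = M₂ − M₁ = 1080.276 − 1457.484 = -377.208 billion.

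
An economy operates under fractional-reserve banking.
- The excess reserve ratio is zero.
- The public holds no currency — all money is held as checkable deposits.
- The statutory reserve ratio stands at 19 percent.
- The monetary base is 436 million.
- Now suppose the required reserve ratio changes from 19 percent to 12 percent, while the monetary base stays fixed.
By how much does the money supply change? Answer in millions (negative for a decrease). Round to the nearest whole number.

Initially m₁ = 1 / (0.19) ≈ 5.2632, so M₁ = 5.2632 × 436 = 2294.7552 million.
After the change m₂ = 1 / (0.12) ≈ 8.3333, so M₂ = 8.3333 × 436 = 3633.3188 million.
ΔM = M₂ − M₁ = 3633.3188 − 2294.7552 = 1338.5636 million.

1339 million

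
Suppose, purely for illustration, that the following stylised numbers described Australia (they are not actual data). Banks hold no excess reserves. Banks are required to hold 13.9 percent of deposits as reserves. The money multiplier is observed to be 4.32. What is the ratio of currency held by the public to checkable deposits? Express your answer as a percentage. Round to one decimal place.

12.0%

Using m = 4.32. From m = (1 + c)/(c + rr + e), rearranging gives 1 + c = m·(c + rr + e), so c·(1 − m) = m·(rr + e) − 1.
Hence c = [m·(rr + e) − 1]/(1 − m) = [4.32 × (0.139 + 0) − 1] / (1 − 4.32) ≈ 0.120337.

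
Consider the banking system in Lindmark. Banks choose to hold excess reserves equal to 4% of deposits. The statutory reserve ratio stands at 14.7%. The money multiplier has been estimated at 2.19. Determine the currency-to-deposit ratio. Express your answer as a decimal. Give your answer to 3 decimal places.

0.496

Using m = 2.19. From m = (1 + c)/(c + rr + e), rearranging gives 1 + c = m·(c + rr + e), so c·(1 − m) = m·(rr + e) − 1.
Hence c = [m·(rr + e) − 1]/(1 − m) = [2.19 × (0.147 + 0.04) − 1] / (1 − 2.19) ≈ 0.496193.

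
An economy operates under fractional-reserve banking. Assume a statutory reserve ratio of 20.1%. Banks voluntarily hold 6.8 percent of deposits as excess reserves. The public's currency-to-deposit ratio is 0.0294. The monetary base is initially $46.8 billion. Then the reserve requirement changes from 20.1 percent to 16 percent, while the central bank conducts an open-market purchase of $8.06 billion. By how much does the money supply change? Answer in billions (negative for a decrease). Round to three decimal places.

Before: m₁ = (1 + 0.0294) / (0.201 + 0.068 + 0.0294) ≈ 3.449732, MB₁ = 46.8, so M₁ = 3.449732 × 46.8 ≈ 161.4475 billion.
After: m₂ = (1 + 0.0294) / (0.16 + 0.068 + 0.0294) = 3.999223, MB₂ = 46.8 + 8.06 = 54.86, so M₂ = 3.999223 × 54.86 ≈ 219.3974 billion.
ΔM = M₂ − M₁ = 219.3974 − 161.4475 = 57.9499 billion.

$57.950 billion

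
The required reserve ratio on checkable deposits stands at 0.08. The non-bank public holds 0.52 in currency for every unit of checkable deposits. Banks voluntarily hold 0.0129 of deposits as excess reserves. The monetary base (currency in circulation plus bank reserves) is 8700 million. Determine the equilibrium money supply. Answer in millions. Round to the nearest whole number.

21576 million

The money multiplier is m = (1 + c) / (rr + e + c) = (1 + 0.52) / (0.08 + 0.0129 + 0.52) ≈ 2.48001.
So M = m × MB = 2.48001 × 8700 = 21576.087 million.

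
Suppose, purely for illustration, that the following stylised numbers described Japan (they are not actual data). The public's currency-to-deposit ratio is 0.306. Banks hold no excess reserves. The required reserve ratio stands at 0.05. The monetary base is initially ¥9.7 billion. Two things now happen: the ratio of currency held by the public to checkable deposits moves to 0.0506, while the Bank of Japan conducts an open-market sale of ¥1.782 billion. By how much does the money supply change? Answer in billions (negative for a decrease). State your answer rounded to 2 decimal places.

¥47.11 billion

Before: m₁ = (1 + 0.306) / (0.05 + 0.306) ≈ 3.6685, MB₁ = 9.7, so M₁ = 3.6685 × 9.7 ≈ 35.5844 billion.
After: m₂ = (1 + 0.0506) / (0.05 + 0.0506) ≈ 10.4433, MB₂ = 9.7 − 1.782 = 7.918, so M₂ = 10.4433 × 7.918 ≈ 82.69 billion.
ΔM = M₂ − M₁ = 82.69 − 35.5844 = 47.1056 billion.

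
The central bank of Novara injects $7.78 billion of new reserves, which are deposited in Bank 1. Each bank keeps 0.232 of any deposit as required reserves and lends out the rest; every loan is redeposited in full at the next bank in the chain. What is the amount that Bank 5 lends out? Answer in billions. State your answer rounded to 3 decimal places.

$2.079 billion

Each bank lends a fraction (1 − rr) = 0.7680 of the deposit it receives, so Bank 5 receives 7.78·0.7680^4 and lends 7.78·0.7680^5 ≈ 2.0787 billion.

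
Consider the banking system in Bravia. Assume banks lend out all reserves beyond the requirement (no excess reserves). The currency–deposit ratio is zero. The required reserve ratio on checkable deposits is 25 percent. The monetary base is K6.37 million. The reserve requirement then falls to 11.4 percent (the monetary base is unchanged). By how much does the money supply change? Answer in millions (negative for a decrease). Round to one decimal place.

Initially m₁ = 1 / (0.25) = 4, so M₁ = 4 × 6.37 = 25.48 million.
After the change m₂ = 1 / (0.114) ≈ 8.7719, so M₂ = 8.7719 × 6.37 ≈ 55.877 million.
ΔM = M₂ − M₁ = 55.877 − 25.48 = 30.397 million.

K30.4 million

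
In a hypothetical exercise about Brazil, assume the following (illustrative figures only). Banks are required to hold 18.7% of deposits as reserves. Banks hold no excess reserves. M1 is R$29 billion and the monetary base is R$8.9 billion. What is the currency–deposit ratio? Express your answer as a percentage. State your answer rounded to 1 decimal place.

Using m = M/MB = 29/8.9 ≈ 3.258427. From m = (1 + c)/(c + rr + e), rearranging gives 1 + c = m·(c + rr + e), so c·(1 − m) = m·(rr + e) − 1.
Hence c = [m·(rr + e) − 1]/(1 − m) = [3.258427 × (0.187 + 0) − 1] / (1 − 3.258427) ≈ 0.172985.

17.3%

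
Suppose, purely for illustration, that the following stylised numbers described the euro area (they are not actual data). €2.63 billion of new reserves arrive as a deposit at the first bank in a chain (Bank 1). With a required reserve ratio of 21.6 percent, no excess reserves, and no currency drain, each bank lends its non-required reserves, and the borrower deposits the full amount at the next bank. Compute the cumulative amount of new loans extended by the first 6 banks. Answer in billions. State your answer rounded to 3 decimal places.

Bank i lends (1 − rr)^i of the original deposit: Bank 1 lends 2.63·0.7840 ≈ 2.0619, Bank 2 lends 2.63·0.7840² ≈ 1.6165, and so on.
Summing a geometric series: total = 2.63·[0.7840·(1 − 0.7840^6) / (1 − 0.7840)] ≈ 7.3292 billion.

€7.329 billion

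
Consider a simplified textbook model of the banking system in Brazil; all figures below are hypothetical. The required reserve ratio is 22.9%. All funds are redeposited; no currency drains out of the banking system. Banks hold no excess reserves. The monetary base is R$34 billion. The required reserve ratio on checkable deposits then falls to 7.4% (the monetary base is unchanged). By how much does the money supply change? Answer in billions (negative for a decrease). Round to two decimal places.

Initially m₁ = 1 / (0.229) ≈ 4.36681, so M₁ = 4.36681 × 34 ≈ 148.4715 billion.
After the change m₂ = 1 / (0.074) ≈ 13.51351, so M₂ = 13.51351 × 34 ≈ 459.4593 billion.
ΔM = M₂ − M₁ = 459.4593 − 148.4715 = 310.9878 billion.

R$310.99 billion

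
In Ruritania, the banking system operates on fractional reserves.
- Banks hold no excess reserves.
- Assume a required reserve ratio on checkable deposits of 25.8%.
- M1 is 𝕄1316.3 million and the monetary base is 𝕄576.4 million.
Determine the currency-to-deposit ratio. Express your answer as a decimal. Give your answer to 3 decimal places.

Using m = M/MB = 1316.3/576.4 ≈ 2.283657. From m = (1 + c)/(c + rr + e), rearranging gives 1 + c = m·(c + rr + e), so c·(1 − m) = m·(rr + e) − 1.
Hence c = [m·(rr + e) − 1]/(1 − m) = [2.283657 × (0.258 + 0) − 1] / (1 − 2.283657) ≈ 0.320036.

0.320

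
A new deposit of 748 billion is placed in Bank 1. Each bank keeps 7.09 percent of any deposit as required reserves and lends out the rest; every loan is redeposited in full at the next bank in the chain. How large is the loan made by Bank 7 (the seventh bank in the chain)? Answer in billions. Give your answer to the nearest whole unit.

Each bank lends a fraction (1 − rr) = 0.9291 of the deposit it receives, so Bank 7 receives 748·0.9291^6 and lends 748·0.9291^7 ≈ 447.0322 billion.

447 billion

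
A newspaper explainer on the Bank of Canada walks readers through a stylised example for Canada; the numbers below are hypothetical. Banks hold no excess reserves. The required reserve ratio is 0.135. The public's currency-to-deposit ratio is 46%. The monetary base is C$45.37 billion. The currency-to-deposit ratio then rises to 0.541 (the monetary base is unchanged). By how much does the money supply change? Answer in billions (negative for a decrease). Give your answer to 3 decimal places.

Initially m₁ = (1 + 0.46) / (0.135 + 0.46) ≈ 2.453782, so M₁ = 2.453782 × 45.37 ≈ 111.3281 billion.
After the change m₂ = (1 + 0.541) / (0.135 + 0.541) ≈ 2.279586, so M₂ = 2.279586 × 45.37 ≈ 103.4248 billion.
ΔM = M₂ − M₁ = 103.4248 − 111.3281 = -7.9033 billion.

-7.903 billion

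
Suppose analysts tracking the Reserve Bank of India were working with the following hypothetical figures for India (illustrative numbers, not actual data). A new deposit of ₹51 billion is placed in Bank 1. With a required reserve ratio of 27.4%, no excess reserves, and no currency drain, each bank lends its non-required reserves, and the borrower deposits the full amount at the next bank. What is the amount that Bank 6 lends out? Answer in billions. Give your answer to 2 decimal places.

Each bank lends a fraction (1 − rr) = 0.7260 of the deposit it receives, so Bank 6 receives 51·0.7260^5 and lends 51·0.7260^6 ≈ 7.4678 billion.

₹7.47 billion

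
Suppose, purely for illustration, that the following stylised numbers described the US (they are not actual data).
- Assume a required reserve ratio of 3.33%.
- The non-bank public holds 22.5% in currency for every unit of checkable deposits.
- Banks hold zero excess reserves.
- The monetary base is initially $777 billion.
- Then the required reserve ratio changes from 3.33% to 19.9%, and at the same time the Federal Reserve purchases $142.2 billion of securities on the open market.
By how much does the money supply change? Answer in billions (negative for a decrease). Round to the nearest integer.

-1029 billion

Before: m₁ = (1 + 0.225) / (0.0333 + 0.225) ≈ 4.7425, MB₁ = 777, so M₁ = 4.7425 × 777 = 3684.9225 billion.
After: m₂ = (1 + 0.225) / (0.199 + 0.225) ≈ 2.8892, MB₂ = 777 + 142.2 = 919.2, so M₂ = 2.8892 × 919.2 ≈ 2655.7526 billion.
ΔM = M₂ − M₁ = 2655.7526 − 3684.9225 = -1029.1699 billion.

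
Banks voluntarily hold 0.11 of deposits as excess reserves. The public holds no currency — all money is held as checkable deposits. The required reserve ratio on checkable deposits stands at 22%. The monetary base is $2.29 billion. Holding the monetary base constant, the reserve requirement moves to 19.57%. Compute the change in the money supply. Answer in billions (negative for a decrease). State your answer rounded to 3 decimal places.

Initially m₁ = 1 / (0.22 + 0.11) ≈ 3.03030, so M₁ = 3.03030 × 2.29 ≈ 6.9394 billion.
After the change m₂ = 1 / (0.1957 + 0.11) ≈ 3.27118, so M₂ = 3.27118 × 2.29 ≈ 7.491 billion.
ΔM = M₂ − M₁ = 7.491 − 6.9394 = 0.5516 billion.

$0.552 billion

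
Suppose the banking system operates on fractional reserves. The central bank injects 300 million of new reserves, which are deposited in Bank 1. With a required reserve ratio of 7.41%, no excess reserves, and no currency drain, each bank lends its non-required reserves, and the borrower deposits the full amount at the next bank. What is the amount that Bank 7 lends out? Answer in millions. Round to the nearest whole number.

Each bank lends a fraction (1 − rr) = 0.9259 of the deposit it receives, so Bank 7 receives 300·0.9259^6 and lends 300·0.9259^7 ≈ 175.0128 million.

175 million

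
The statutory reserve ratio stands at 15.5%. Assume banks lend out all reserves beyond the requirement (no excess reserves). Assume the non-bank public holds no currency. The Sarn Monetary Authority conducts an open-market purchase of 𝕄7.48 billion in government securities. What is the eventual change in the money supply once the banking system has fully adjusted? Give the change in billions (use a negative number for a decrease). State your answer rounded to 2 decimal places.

𝕄48.26 billion

The simple money multiplier is m = 1/rr = 1/0.155 ≈ 6.4516.
An open-market purchase increases the monetary base by 7.48 billion, so ΔM = m × ΔMB = 6.4516 × 7.48 ≈ 48.258 billion.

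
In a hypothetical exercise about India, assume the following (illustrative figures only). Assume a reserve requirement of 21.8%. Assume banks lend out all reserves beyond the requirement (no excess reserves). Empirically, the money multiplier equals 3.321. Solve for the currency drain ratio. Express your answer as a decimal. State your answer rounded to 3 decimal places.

0.119

Using m = 3.321. From m = (1 + c)/(c + rr + e), rearranging gives 1 + c = m·(c + rr + e), so c·(1 − m) = m·(rr + e) − 1.
Hence c = [m·(rr + e) − 1]/(1 − m) = [3.321 × (0.218 + 0) − 1] / (1 − 3.321) ≈ 0.118924.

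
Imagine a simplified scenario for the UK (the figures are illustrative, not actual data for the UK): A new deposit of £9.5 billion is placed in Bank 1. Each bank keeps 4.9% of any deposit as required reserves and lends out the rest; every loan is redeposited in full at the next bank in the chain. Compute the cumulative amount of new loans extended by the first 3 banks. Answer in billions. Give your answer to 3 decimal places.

£25.797 billion

Bank i lends (1 − rr)^i of the original deposit: Bank 1 lends 9.5·0.9510 = 9.0345, Bank 2 lends 9.5·0.9510² ≈ 8.5918, and so on.
Summing a geometric series: total = 9.5·[0.9510·(1 − 0.9510^3) / (1 − 0.9510)] ≈ 25.7971 billion.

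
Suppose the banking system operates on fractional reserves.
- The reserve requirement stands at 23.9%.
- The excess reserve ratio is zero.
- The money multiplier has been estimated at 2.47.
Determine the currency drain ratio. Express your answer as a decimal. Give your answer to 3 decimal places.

Using m = 2.47. From m = (1 + c)/(c + rr + e), rearranging gives 1 + c = m·(c + rr + e), so c·(1 − m) = m·(rr + e) − 1.
Hence c = [m·(rr + e) − 1]/(1 − m) = [2.47 × (0.239 + 0) − 1] / (1 − 2.47) ≈ 0.278687.

0.279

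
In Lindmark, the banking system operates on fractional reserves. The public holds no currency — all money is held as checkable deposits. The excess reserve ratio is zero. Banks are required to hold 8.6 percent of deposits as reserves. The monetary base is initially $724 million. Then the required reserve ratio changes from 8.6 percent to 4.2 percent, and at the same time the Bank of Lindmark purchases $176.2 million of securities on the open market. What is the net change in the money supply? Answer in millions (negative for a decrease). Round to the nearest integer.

$13015 million

Before: m₁ = 1 / (0.086) ≈ 11.6279, MB₁ = 724, so M₁ = 11.6279 × 724 = 8418.5996 million.
After: m₂ = 1 / (0.042) ≈ 23.8095, MB₂ = 724 + 176.2 = 900.2, so M₂ = 23.8095 × 900.2 = 21433.3119 million.
ΔM = M₂ − M₁ = 21433.3119 − 8418.5996 = 13014.7123 million.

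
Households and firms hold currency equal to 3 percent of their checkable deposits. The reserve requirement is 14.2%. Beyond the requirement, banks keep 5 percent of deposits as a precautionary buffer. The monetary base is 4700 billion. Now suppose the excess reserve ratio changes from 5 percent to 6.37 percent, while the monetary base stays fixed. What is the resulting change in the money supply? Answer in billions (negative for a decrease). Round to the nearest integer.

Initially m₁ = (1 + 0.03) / (0.142 + 0.05 + 0.03) ≈ 4.63964, so M₁ = 4.63964 × 4700 = 21806.308 billion.
After the change m₂ = (1 + 0.03) / (0.142 + 0.0637 + 0.03) ≈ 4.36996, so M₂ = 4.36996 × 4700 = 20538.812 billion.
ΔM = M₂ − M₁ = 20538.812 − 21806.308 = -1267.496 billion.

-1267 billion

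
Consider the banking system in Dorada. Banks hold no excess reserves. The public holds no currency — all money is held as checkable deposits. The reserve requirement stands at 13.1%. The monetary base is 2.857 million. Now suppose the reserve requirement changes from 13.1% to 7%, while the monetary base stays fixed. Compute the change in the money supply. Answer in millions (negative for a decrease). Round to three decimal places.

Initially m₁ = 1 / (0.131) ≈ 7.63359, so M₁ = 7.63359 × 2.857 ≈ 21.8092 million.
After the change m₂ = 1 / (0.07) ≈ 14.28571, so M₂ = 14.28571 × 2.857 ≈ 40.8143 million.
ΔM = M₂ − M₁ = 40.8143 − 21.8092 = 19.0051 million.

19.005 million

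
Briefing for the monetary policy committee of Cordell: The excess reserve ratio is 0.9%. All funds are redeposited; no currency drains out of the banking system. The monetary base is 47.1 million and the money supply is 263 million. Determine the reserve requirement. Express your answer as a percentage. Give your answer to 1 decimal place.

Using m = M/MB = 263/47.1 ≈ 5.583864. Since m = (1 + c)/(c + rr + e), the denominator satisfies c + rr + e = (1 + c)/m = (1 + 0) / 5.583864 ≈ 0.179087.
With c = 0 and e = 0.009, the reserve requirement is 0.179087 − 0 − 0.009 = 0.170087.

17.0%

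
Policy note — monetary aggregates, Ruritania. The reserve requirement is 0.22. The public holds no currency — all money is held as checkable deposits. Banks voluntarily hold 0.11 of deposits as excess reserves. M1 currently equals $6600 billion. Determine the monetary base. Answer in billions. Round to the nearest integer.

$2178 billion

The money multiplier is m = 1 / (rr + e) = 1 / (0.22 + 0.11) ≈ 3.03030.
MB = M / m = 6600 / 3.03030 ≈ 2178.0022 billion.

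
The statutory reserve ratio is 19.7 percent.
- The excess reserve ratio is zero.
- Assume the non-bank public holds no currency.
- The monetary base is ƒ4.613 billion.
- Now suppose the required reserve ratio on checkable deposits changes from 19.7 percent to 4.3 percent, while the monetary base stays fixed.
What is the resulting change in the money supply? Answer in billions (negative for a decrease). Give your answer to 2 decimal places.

ƒ83.86 billion

Initially m₁ = 1 / (0.197) ≈ 5.0761, so M₁ = 5.0761 × 4.613 ≈ 23.416 billion.
After the change m₂ = 1 / (0.043) ≈ 23.2558, so M₂ = 23.2558 × 4.613 ≈ 107.279 billion.
ΔM = M₂ − M₁ = 107.279 − 23.416 = 83.863 billion.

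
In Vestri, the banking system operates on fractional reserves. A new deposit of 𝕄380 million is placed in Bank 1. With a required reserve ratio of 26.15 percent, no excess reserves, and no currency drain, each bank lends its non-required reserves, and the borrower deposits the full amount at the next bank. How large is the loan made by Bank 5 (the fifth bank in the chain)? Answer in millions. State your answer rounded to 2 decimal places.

𝕄83.47 million

Each bank lends a fraction (1 − rr) = 0.7385 of the deposit it receives, so Bank 5 receives 380·0.7385^4 and lends 380·0.7385^5 ≈ 83.4711 million.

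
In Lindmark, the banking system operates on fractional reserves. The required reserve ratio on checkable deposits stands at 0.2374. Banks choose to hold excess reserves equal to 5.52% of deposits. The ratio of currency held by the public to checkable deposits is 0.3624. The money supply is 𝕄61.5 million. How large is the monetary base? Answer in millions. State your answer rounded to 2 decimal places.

The money multiplier is m = (1 + c) / (rr + e + c) = (1 + 0.3624) / (0.2374 + 0.0552 + 0.3624) = 2.08.
MB = M / m = 61.5 / 2.08 ≈ 29.5673 million.

𝕄29.57 million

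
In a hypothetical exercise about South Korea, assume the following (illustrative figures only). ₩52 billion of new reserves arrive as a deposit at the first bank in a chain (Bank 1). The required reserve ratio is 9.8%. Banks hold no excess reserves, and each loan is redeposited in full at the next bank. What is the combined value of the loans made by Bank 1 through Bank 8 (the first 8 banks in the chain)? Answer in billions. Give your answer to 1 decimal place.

₩268.9 billion

Bank i lends (1 − rr)^i of the original deposit: Bank 1 lends 52·0.9020 = 46.9040, Bank 2 lends 52·0.9020² ≈ 42.3074, and so on.
Summing a geometric series: total = 52·[0.9020·(1 − 0.9020^8) / (1 − 0.9020)] ≈ 268.8941 billion.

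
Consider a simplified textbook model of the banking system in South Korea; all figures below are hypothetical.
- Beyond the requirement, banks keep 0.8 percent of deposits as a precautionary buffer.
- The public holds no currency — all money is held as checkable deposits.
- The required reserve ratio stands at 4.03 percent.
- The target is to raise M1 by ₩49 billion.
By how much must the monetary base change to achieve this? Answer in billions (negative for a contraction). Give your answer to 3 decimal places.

₩2.367 billion

The money multiplier is m = 1 / (rr + e) = 1 / (0.0403 + 0.008) ≈ 20.703934.
ΔMB = ΔM / m = (+49) / 20.703934 ≈ 2.3667 billion.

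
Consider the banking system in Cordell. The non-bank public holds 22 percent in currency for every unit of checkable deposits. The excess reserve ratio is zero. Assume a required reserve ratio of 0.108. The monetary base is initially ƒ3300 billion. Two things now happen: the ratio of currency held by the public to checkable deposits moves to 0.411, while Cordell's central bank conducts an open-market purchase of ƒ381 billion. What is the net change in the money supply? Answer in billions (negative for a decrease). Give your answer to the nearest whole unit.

-2267 billion

Before: m₁ = (1 + 0.22) / (0.108 + 0.22) ≈ 3.71951, MB₁ = 3300, so M₁ = 3.71951 × 3300 = 12274.383 billion.
After: m₂ = (1 + 0.411) / (0.108 + 0.411) ≈ 2.71869, MB₂ = 3300 + 381 = 3681, so M₂ = 2.71869 × 3681 ≈ 10007.4979 billion.
ΔM = M₂ − M₁ = 10007.4979 − 12274.383 = -2266.8851 billion.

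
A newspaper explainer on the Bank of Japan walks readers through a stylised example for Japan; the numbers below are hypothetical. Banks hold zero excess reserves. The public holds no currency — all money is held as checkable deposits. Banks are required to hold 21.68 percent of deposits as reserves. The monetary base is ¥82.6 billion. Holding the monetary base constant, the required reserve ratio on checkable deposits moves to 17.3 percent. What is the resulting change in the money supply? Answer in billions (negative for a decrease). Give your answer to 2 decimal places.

Initially m₁ = 1 / (0.2168) ≈ 4.61255, so M₁ = 4.61255 × 82.6 ≈ 380.9966 billion.
After the change m₂ = 1 / (0.173) ≈ 5.78035, so M₂ = 5.78035 × 82.6 ≈ 477.4569 billion.
ΔM = M₂ − M₁ = 477.4569 − 380.9966 = 96.4603 billion.

¥96.46 billion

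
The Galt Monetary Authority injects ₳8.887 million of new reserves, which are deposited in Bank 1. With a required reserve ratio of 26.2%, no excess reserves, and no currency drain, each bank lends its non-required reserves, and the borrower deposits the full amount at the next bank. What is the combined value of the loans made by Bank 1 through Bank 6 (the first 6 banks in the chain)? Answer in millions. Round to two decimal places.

Bank i lends (1 − rr)^i of the original deposit: Bank 1 lends 8.887·0.7380 ≈ 6.5586, Bank 2 lends 8.887·0.7380² ≈ 4.8403, and so on.
Summing a geometric series: total = 8.887·[0.7380·(1 − 0.7380^6) / (1 − 0.7380)] ≈ 20.9885 million.

₳20.99 million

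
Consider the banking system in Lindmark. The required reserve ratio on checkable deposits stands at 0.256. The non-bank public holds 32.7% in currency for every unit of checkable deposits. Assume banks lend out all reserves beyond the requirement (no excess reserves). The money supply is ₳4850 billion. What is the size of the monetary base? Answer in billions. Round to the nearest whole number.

The money multiplier is m = (1 + c) / (rr + c) = (1 + 0.327) / (0.256 + 0.327) ≈ 2.27616.
MB = M / m = 4850 / 2.27616 ≈ 2130.7817 billion.

₳2131 billion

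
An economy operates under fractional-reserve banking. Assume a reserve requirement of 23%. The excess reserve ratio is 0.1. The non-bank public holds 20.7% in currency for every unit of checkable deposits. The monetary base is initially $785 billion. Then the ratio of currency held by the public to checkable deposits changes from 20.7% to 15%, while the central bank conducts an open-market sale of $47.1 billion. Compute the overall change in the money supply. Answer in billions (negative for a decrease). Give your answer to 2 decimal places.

Before: m₁ = (1 + 0.207) / (0.23 + 0.1 + 0.207) ≈ 2.247672, MB₁ = 785, so M₁ = 2.247672 × 785 ≈ 1764.4225 billion.
After: m₂ = (1 + 0.15) / (0.23 + 0.1 + 0.15) ≈ 2.395833, MB₂ = 785 − 47.1 = 737.9, so M₂ = 2.395833 × 737.9 ≈ 1767.8852 billion.
ΔM = M₂ − M₁ = 1767.8852 − 1764.4225 = 3.4627 billion.

$3.46 billion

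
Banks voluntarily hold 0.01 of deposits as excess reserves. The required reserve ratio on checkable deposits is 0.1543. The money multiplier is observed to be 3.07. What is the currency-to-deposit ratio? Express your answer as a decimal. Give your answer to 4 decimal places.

0.2394

Using m = 3.07. From m = (1 + c)/(c + rr + e), rearranging gives 1 + c = m·(c + rr + e), so c·(1 − m) = m·(rr + e) − 1.
Hence c = [m·(rr + e) − 1]/(1 − m) = [3.07 × (0.1543 + 0.01) − 1] / (1 − 3.07) ≈ 0.239420.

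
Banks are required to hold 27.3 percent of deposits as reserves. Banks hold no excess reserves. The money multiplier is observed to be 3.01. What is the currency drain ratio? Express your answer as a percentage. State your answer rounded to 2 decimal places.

8.87%

Using m = 3.01. From m = (1 + c)/(c + rr + e), rearranging gives 1 + c = m·(c + rr + e), so c·(1 − m) = m·(rr + e) − 1.
Hence c = [m·(rr + e) − 1]/(1 − m) = [3.01 × (0.273 + 0) − 1] / (1 − 3.01) ≈ 0.088692.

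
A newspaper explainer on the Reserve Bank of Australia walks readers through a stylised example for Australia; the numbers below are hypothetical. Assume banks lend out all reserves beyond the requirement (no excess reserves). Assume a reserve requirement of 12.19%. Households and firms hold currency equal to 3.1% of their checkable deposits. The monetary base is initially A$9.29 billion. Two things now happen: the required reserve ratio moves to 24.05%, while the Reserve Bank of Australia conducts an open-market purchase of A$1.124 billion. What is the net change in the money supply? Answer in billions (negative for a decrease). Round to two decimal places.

Before: m₁ = (1 + 0.031) / (0.1219 + 0.031) ≈ 6.74297, MB₁ = 9.29, so M₁ = 6.74297 × 9.29 ≈ 62.6422 billion.
After: m₂ = (1 + 0.031) / (0.2405 + 0.031) ≈ 3.79742, MB₂ = 9.29 + 1.124 = 10.414, so M₂ = 3.79742 × 10.414 ≈ 39.5463 billion.
ΔM = M₂ − M₁ = 39.5463 − 62.6422 = -23.0959 billion.

-23.10 billion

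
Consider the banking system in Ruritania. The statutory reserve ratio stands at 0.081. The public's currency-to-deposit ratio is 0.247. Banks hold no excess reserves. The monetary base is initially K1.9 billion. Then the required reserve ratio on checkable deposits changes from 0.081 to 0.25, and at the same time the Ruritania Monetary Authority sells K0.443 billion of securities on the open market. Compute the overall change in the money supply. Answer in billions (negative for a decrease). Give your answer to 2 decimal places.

Before: m₁ = (1 + 0.247) / (0.081 + 0.247) ≈ 3.8018, MB₁ = 1.9, so M₁ = 3.8018 × 1.9 ≈ 7.2234 billion.
After: m₂ = (1 + 0.247) / (0.25 + 0.247) ≈ 2.5091, MB₂ = 1.9 − 0.443 = 1.457, so M₂ = 2.5091 × 1.457 ≈ 3.6558 billion.
ΔM = M₂ − M₁ = 3.6558 − 7.2234 = -3.5676 billion.

-3.57 billion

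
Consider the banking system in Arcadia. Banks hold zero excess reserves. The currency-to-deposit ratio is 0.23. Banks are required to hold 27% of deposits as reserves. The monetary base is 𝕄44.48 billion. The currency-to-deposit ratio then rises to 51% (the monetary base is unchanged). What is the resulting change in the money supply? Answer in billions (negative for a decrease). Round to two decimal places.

Initially m₁ = (1 + 0.23) / (0.27 + 0.23) = 2.46, so M₁ = 2.46 × 44.48 = 109.4208 billion.
After the change m₂ = (1 + 0.51) / (0.27 + 0.51) ≈ 1.93590, so M₂ = 1.93590 × 44.48 ≈ 86.1088 billion.
ΔM = M₂ − M₁ = 86.1088 − 109.4208 = -23.312 billion.

-23.31 billion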